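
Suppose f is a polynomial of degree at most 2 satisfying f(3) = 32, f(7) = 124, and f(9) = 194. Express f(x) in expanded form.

f(x) = 2x^2 + 3x + 5

Write f(x) = ax^2 + bx + c. Substituting each data point gives a linear system:
  9a + 3b + c = 32
  49a + 7b + c = 124
  81a + 9b + c = 194
Solving the system yields a = 2, b = 3, c = 5.
So f(x) = 2x^2 + 3x + 5.
Check: f(9) = 194. ✓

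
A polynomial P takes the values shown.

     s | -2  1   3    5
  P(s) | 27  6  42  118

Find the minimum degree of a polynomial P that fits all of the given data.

2

Divided differences on the nodes -2, 1, 3, 5:
  order 0: 27  6  42  118
  order 1: -7  18  38
  order 2: 5  5
  order 3: 0
The order-2 divided differences are all 5 (nonzero) and every higher order vanishes, so the data lies on a polynomial of degree exactly 2.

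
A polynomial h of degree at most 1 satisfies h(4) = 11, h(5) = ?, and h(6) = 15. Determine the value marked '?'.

On equispaced nodes a degree-1 polynomial has vanishing second forward difference, so
  h(4) - 2·h(5) + h(6) = 0.
Substituting the known values and solving for h(5):
  -2·h(5) = -26
  h(5) = 13.

13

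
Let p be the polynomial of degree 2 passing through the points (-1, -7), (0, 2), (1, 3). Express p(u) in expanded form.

Write p(u) = au^2 + bu + c. Substituting each data point gives a linear system:
  a - b + c = -7
  c = 2
  a + b + c = 3
Solving the system yields a = -4, b = 5, c = 2.
So p(u) = -4u^2 + 5u + 2.
Check: p(1) = 3. ✓

p(u) = -4u^2 + 5u + 2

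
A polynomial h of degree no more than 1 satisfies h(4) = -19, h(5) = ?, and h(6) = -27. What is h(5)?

-23

On equispaced nodes a degree-1 polynomial has vanishing second forward difference, so
  h(4) - 2·h(5) + h(6) = 0.
Substituting the known values and solving for h(5):
  -2·h(5) = 46
  h(5) = -23.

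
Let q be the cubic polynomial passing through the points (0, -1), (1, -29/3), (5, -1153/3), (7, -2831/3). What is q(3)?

Write q(t) = at^3 + bt^2 + ct + d. Substituting each data point gives a linear system:
  d = -1
  a + b + c + d = -29/3
  125a + 25b + 5c + d = -1153/3
  343a + 49b + 7c + d = -2831/3
Solving the system yields a = -2, b = -5, c = -5/3, d = -1.
So q(t) = -2t^3 - 5t^2 - (5/3)t - 1.
Then q(3) = -105.

-105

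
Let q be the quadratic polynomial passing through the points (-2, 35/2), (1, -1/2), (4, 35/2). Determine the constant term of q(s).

3/2

Write q(s) = as^2 + bs + c. Substituting each data point gives a linear system:
  4a - 2b + c = 35/2
  a + b + c = -1/2
  16a + 4b + c = 35/2
Solving the system yields a = 2, b = -4, c = 3/2.
So q(s) = 2s² - 4s + 3/2.
The constant term is 3/2.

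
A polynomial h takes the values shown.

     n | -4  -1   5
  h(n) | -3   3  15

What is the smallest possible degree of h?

1

Divided differences on the nodes -4, -1, 5:
  order 0: -3  3  15
  order 1: 2  2
  order 2: 0
The order-1 divided differences are all 2 (nonzero) and every higher order vanishes, so the data lies on a polynomial of degree exactly 1.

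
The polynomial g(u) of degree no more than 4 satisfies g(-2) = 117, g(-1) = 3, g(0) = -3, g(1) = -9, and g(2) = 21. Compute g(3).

267

Forward differences of the values at u = -2, -1, 0, 1, 2:
  g  : 117  3  -3  -9  21
  Δ  : -114  -6  -6  30
  Δ^2: 108  0  36
  Δ^3: -108  36
  Δ^4: 144
The fourth differences are constant, confirming degree 4.
Interpolating (Newton forward form) and evaluating at u = 3 gives g(3) = 267.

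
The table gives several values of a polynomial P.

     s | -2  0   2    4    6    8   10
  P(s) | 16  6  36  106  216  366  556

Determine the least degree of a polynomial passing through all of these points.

Forward differences of the values at s = -2, 0, 2, 4, 6, 8, 10:
  P  : 16  6  36  106  216  366  556
  Δ  : -10  30  70  110  150  190
  Δ^2: 40  40  40  40  40
  Δ^3: 0  0  0  0
  Δ^4: 0  0  0
  Δ^5: 0  0
  Δ^6: 0
The second differences are constant (40) and nonzero, while all higher differences vanish, so the minimal degree is 2.

2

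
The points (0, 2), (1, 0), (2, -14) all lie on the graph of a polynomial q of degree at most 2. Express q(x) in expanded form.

q(x) = -6x^2 + 4x + 2

Write q(x) = ax^2 + bx + c. Substituting each data point gives a linear system:
  c = 2
  a + b + c = 0
  4a + 2b + c = -14
Solving the system yields a = -6, b = 4, c = 2.
So q(x) = -6x^2 + 4x + 2.
Check: q(1) = 0. ✓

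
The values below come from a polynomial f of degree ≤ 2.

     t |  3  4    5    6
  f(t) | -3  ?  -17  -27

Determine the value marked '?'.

The 3 known points determine the degree-2 polynomial uniquely.
Write f(t) = at^2 + bt + c. Substituting each data point gives a linear system:
  9a + 3b + c = -3
  25a + 5b + c = -17
  36a + 6b + c = -27
Solving the system yields a = -1, b = 1, c = 3.
So f(t) = -t^2 + t + 3.
Then f(4) = -9.

-9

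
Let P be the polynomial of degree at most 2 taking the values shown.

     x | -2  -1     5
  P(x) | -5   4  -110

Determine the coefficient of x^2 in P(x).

Write P(x) = ax^2 + bx + c. Substituting each data point gives a linear system:
  4a - 2b + c = -5
  a - b + c = 4
  25a + 5b + c = -110
Solving the system yields a = -4, b = -3, c = 5.
So P(x) = -4x² - 3x + 5.
The leading coefficient is -4.

-4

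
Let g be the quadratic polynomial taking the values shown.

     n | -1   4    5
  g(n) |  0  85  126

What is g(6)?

Write g(n) = an^2 + bn + c. Substituting each data point gives a linear system:
  a - b + c = 0
  16a + 4b + c = 85
  25a + 5b + c = 126
Solving the system yields a = 4, b = 5, c = 1.
So g(n) = 4n^2 + 5n + 1.
Then g(6) = 175.

175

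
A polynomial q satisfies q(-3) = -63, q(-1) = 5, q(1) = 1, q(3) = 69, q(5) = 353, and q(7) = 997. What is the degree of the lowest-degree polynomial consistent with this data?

Forward differences of the values at s = -3, -1, 1, 3, 5, 7:
  q  : -63  5  1  69  353  997
  Δ  : 68  -4  68  284  644
  Δ^2: -72  72  216  360
  Δ^3: 144  144  144
  Δ^4: 0  0
  Δ^5: 0
The third differences are constant (144) and nonzero, while all higher differences vanish, so the minimal degree is 3.

3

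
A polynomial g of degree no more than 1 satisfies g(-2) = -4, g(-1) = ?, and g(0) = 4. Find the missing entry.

The 2 known points determine the degree-1 polynomial uniquely.
Write g(n) = an + b. Substituting each data point gives a linear system:
  -2a + b = -4
  b = 4
Solving the system yields a = 4, b = 4.
So g(n) = 4n + 4.
Then g(-1) = 0.

0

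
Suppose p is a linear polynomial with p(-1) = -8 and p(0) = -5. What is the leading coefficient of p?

Write p(u) = au + b. Substituting each data point gives a linear system:
  -a + b = -8
  b = -5
Solving the system yields a = 3, b = -5.
So p(u) = 3u - 5.
The leading coefficient is 3.

3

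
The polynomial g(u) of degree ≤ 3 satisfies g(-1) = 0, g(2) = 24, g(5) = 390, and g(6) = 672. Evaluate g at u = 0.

Using the Lagrange interpolation formula with nodes -1, 2, 5, 6:
  L_0(u) = (u - 2)(u - 5)(u - 6) / -126
  L_1(u) = (u + 1)(u - 5)(u - 6) / 36
  L_2(u) = (u + 1)(u - 2)(u - 6) / -18
  L_3(u) = (u + 1)(u - 2)(u - 5) / 28
Then g(u) = 0·L_0(u) + 24·L_1(u) + 390·L_2(u) + 672·L_3(u).
Expanding and collecting terms gives g(u) = 3u³ + u² - 2u.
Evaluating at u = 0: g(0) = 0.

0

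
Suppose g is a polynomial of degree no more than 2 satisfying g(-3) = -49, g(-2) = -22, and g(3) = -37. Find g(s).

Write g(s) = as^2 + bs + c. Substituting each data point gives a linear system:
  9a - 3b + c = -49
  4a - 2b + c = -22
  9a + 3b + c = -37
Solving the system yields a = -5, b = 2, c = 2.
So g(s) = -5s^2 + 2s + 2.
Check: g(-3) = -49. ✓

g(s) = -5s^2 + 2s + 2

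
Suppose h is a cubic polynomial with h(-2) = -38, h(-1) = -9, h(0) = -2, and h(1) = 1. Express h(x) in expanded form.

h(x) = 3x^3 - 2x^2 + 2x - 2

Write h(x) = ax^3 + bx^2 + cx + d. Substituting each data point gives a linear system:
  -8a + 4b - 2c + d = -38
  -a + b - c + d = -9
  d = -2
  a + b + c + d = 1
Solving the system yields a = 3, b = -2, c = 2, d = -2.
So h(x) = 3x³ - 2x² + 2x - 2.
Check: h(0) = -2. ✓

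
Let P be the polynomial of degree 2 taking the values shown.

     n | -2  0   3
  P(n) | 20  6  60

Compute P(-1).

8

Using the Lagrange interpolation formula with nodes -2, 0, 3:
  L_0(n) = n(n - 3) / 10
  L_1(n) = (n + 2)(n - 3) / -6
  L_2(n) = (n + 2)n / 15
Then P(n) = 20·L_0(n) + 6·L_1(n) + 60·L_2(n).
Expanding and collecting terms gives P(n) = 5n^2 + 3n + 6.
Evaluating at n = -1: P(-1) = 8.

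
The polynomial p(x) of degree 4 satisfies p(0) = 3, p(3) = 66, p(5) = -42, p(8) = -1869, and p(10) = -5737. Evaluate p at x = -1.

Write p(x) = ax^4 + bx^3 + cx^2 + dx + e. Substituting each data point gives a linear system:
  e = 3
  81a + 27b + 9c + 3d + e = 66
  625a + 125b + 25c + 5d + e = -42
  4096a + 512b + 64c + 8d + e = -1869
  10000a + 1000b + 100c + 10d + e = -5737
Solving the system yields a = -1, b = 4, c = 2, d = 6, e = 3.
So p(x) = -x⁴ + 4x³ + 2x² + 6x + 3.
Then p(-1) = -6.

-6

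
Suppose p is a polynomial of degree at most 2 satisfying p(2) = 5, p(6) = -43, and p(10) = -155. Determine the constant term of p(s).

5

Write p(s) = as^2 + bs + c. Substituting each data point gives a linear system:
  4a + 2b + c = 5
  36a + 6b + c = -43
  100a + 10b + c = -155
Solving the system yields a = -2, b = 4, c = 5.
So p(s) = -2s^2 + 4s + 5.
The constant term is 5.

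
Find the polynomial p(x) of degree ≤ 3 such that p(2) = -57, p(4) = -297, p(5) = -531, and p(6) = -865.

p(x) = -3x^3 - 5x^2 - 6x - 1

Write p(x) = ax^3 + bx^2 + cx + d. Substituting each data point gives a linear system:
  8a + 4b + 2c + d = -57
  64a + 16b + 4c + d = -297
  125a + 25b + 5c + d = -531
  216a + 36b + 6c + d = -865
Solving the system yields a = -3, b = -5, c = -6, d = -1.
So p(x) = -3x^3 - 5x^2 - 6x - 1.
Check: p(6) = -865. ✓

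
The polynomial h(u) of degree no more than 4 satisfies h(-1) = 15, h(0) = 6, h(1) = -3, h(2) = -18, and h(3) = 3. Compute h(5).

Write h(u) = au^4 + bu^3 + cu^2 + du + e. Substituting each data point gives a linear system:
  a - b + c - d + e = 15
  e = 6
  a + b + c + d + e = -3
  16a + 8b + 4c + 2d + e = -18
  81a + 27b + 9c + 3d + e = 3
Solving the system yields a = 2, b = -5, c = -2, d = -4, e = 6.
So h(u) = 2u^4 - 5u^3 - 2u^2 - 4u + 6.
Then h(5) = 561.

561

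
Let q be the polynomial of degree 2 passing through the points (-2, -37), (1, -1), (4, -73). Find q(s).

Write q(s) = as^2 + bs + c. Substituting each data point gives a linear system:
  4a - 2b + c = -37
  a + b + c = -1
  16a + 4b + c = -73
Solving the system yields a = -6, b = 6, c = -1.
So q(s) = -6s² + 6s - 1.
Check: q(1) = -1. ✓

q(s) = -6s^2 + 6s - 1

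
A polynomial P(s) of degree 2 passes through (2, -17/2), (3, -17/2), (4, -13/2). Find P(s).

Write P(s) = as^2 + bs + c. Substituting each data point gives a linear system:
  4a + 2b + c = -17/2
  9a + 3b + c = -17/2
  16a + 4b + c = -13/2
Solving the system yields a = 1, b = -5, c = -5/2.
So P(s) = s^2 - 5s - 5/2.
Check: P(3) = -17/2. ✓

P(s) = s^2 - 5s - 5/2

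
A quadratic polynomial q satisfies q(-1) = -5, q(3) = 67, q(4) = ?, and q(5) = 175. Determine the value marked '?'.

115

The 3 known points determine the degree-2 polynomial uniquely.
Write q(u) = au^2 + bu + c. Substituting each data point gives a linear system:
  a - b + c = -5
  9a + 3b + c = 67
  25a + 5b + c = 175
Solving the system yields a = 6, b = 6, c = -5.
So q(u) = 6u^2 + 6u - 5.
Then q(4) = 115.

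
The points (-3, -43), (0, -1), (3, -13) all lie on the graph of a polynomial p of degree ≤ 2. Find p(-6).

Write p(x) = ax^2 + bx + c. Substituting each data point gives a linear system:
  9a - 3b + c = -43
  c = -1
  9a + 3b + c = -13
Solving the system yields a = -3, b = 5, c = -1.
So p(x) = -3x² + 5x - 1.
Then p(-6) = -139.

-139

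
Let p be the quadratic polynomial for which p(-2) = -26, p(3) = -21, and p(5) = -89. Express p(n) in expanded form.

Write p(n) = an^2 + bn + c. Substituting each data point gives a linear system:
  4a - 2b + c = -26
  9a + 3b + c = -21
  25a + 5b + c = -89
Solving the system yields a = -5, b = 6, c = 6.
So p(n) = -5n^2 + 6n + 6.
Check: p(5) = -89. ✓

p(n) = -5n^2 + 6n + 6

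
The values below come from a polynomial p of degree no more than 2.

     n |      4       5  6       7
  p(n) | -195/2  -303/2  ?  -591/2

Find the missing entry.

The 3 known points determine the degree-2 polynomial uniquely.
Write p(n) = an^2 + bn + c. Substituting each data point gives a linear system:
  16a + 4b + c = -195/2
  25a + 5b + c = -303/2
  49a + 7b + c = -591/2
Solving the system yields a = -6, b = 0, c = -3/2.
So p(n) = -6n^2 - 3/2.
Then p(6) = -435/2.

-435/2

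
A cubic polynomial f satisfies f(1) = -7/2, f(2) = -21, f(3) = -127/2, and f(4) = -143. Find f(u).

f(u) = -2u^3 - (1/2)u^2 - 2u + 1

Write f(u) = au^3 + bu^2 + cu + d. Substituting each data point gives a linear system:
  a + b + c + d = -7/2
  8a + 4b + 2c + d = -21
  27a + 9b + 3c + d = -127/2
  64a + 16b + 4c + d = -143
Solving the system yields a = -2, b = -1/2, c = -2, d = 1.
So f(u) = -2u³ - (1/2)u² - 2u + 1.
Check: f(2) = -21. ✓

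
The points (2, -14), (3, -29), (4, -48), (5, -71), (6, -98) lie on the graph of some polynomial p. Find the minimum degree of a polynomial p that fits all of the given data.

Forward differences of the values at n = 2, 3, 4, 5, 6:
  p  : -14  -29  -48  -71  -98
  Δ  : -15  -19  -23  -27
  Δ^2: -4  -4  -4
  Δ^3: 0  0
  Δ^4: 0
The second differences are constant (-4) and nonzero, while all higher differences vanish, so the minimal degree is 2.

2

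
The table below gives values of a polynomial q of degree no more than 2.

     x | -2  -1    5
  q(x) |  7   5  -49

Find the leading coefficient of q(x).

-1

Write q(x) = ax^2 + bx + c. Substituting each data point gives a linear system:
  4a - 2b + c = 7
  a - b + c = 5
  25a + 5b + c = -49
Solving the system yields a = -1, b = -5, c = 1.
So q(x) = -x^2 - 5x + 1.
The leading coefficient is -1.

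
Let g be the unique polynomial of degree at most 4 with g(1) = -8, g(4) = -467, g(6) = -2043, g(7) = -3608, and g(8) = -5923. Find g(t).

g(t) = -t^4 - 4t^3 + 4t^2 - 4t - 3

Write g(t) = at^4 + bt^3 + ct^2 + dt + e. Substituting each data point gives a linear system:
  a + b + c + d + e = -8
  256a + 64b + 16c + 4d + e = -467
  1296a + 216b + 36c + 6d + e = -2043
  2401a + 343b + 49c + 7d + e = -3608
  4096a + 512b + 64c + 8d + e = -5923
Solving the system yields a = -1, b = -4, c = 4, d = -4, e = -3.
So g(t) = -t^4 - 4t^3 + 4t^2 - 4t - 3.
Check: g(4) = -467. ✓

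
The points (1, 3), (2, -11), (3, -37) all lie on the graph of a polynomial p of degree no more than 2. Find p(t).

Write p(t) = at^2 + bt + c. Substituting each data point gives a linear system:
  a + b + c = 3
  4a + 2b + c = -11
  9a + 3b + c = -37
Solving the system yields a = -6, b = 4, c = 5.
So p(t) = -6t² + 4t + 5.
Check: p(2) = -11. ✓

p(t) = -6t^2 + 4t + 5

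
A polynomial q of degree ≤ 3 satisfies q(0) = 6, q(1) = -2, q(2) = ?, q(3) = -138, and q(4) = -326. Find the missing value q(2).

-40

The 4 known points determine the degree-3 polynomial uniquely.
Write q(t) = at^3 + bt^2 + ct + d. Substituting each data point gives a linear system:
  d = 6
  a + b + c + d = -2
  27a + 9b + 3c + d = -138
  64a + 16b + 4c + d = -326
Solving the system yields a = -5, b = 0, c = -3, d = 6.
So q(t) = -5t³ - 3t + 6.
Then q(2) = -40.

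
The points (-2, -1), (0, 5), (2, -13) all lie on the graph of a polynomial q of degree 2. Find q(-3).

Write q(t) = at^2 + bt + c. Substituting each data point gives a linear system:
  4a - 2b + c = -1
  c = 5
  4a + 2b + c = -13
Solving the system yields a = -3, b = -3, c = 5.
So q(t) = -3t² - 3t + 5.
Then q(-3) = -13.

-13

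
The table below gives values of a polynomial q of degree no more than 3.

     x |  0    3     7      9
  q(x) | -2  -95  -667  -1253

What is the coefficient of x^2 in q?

Write q(x) = ax^3 + bx^2 + cx + d. Substituting each data point gives a linear system:
  d = -2
  27a + 9b + 3c + d = -95
  343a + 49b + 7c + d = -667
  729a + 81b + 9c + d = -1253
Solving the system yields a = -1, b = -6, c = -4, d = -2.
So q(x) = -x^3 - 6x^2 - 4x - 2.
The coefficient of x^2 is -6.

-6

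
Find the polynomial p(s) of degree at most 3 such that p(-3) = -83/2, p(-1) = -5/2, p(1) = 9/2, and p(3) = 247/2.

p(s) = 3s^3 + 5s^2 + (1/2)s - 4

Write p(s) = as^3 + bs^2 + cs + d. Substituting each data point gives a linear system:
  -27a + 9b - 3c + d = -83/2
  -a + b - c + d = -5/2
  a + b + c + d = 9/2
  27a + 9b + 3c + d = 247/2
Solving the system yields a = 3, b = 5, c = 1/2, d = -4.
So p(s) = 3s^3 + 5s^2 + (1/2)s - 4.
Check: p(1) = 9/2. ✓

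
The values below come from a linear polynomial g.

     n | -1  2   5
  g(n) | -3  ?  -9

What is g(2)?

The 2 known points determine the degree-1 polynomial uniquely.
Write g(n) = an + b. Substituting each data point gives a linear system:
  -a + b = -3
  5a + b = -9
Solving the system yields a = -1, b = -4.
So g(n) = -n - 4.
Then g(2) = -6.

-6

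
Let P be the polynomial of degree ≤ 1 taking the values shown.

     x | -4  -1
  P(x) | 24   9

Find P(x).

P(x) = -5x + 4

Write P(x) = ax + b. Substituting each data point gives a linear system:
  -4a + b = 24
  -a + b = 9
Solving the system yields a = -5, b = 4.
So P(x) = -5x + 4.
Check: P(-4) = 24. ✓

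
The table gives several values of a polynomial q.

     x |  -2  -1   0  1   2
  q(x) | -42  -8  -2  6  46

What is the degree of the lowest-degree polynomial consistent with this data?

3

Forward differences of the values at x = -2, -1, 0, 1, 2:
  q  : -42  -8  -2  6  46
  Δ  : 34  6  8  40
  Δ^2: -28  2  32
  Δ^3: 30  30
  Δ^4: 0
The third differences are constant (30) and nonzero, while all higher differences vanish, so the minimal degree is 3.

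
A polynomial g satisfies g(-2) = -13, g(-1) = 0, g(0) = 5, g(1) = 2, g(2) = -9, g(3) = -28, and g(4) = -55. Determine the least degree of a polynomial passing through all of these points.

2

Forward differences of the values at n = -2, -1, 0, 1, 2, 3, 4:
  g  : -13  0  5  2  -9  -28  -55
  Δ  : 13  5  -3  -11  -19  -27
  Δ^2: -8  -8  -8  -8  -8
  Δ^3: 0  0  0  0
  Δ^4: 0  0  0
  Δ^5: 0  0
  Δ^6: 0
The second differences are constant (-8) and nonzero, while all higher differences vanish, so the minimal degree is 2.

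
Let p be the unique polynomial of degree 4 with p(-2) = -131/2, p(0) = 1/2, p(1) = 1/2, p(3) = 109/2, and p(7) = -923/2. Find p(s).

p(s) = -s^4 + 6s^3 - 2s^2 - 3s + 1/2

Using the Lagrange interpolation formula with nodes -2, 0, 1, 3, 7:
  L_0(s) = s(s - 1)(s - 3)(s - 7) / 270
  L_1(s) = (s + 2)(s - 1)(s - 3)(s - 7) / -42
  L_2(s) = (s + 2)s(s - 3)(s - 7) / 36
  L_3(s) = (s + 2)s(s - 1)(s - 7) / -120
  L_4(s) = (s + 2)s(s - 1)(s - 3) / 1512
Then p(s) = -131/2·L_0(s) + 1/2·L_1(s) + 1/2·L_2(s) + 109/2·L_3(s) - 923/2·L_4(s).
Expanding and collecting terms gives p(s) = -s^4 + 6s^3 - 2s^2 - 3s + 1/2.
Check: p(1) = 1/2. ✓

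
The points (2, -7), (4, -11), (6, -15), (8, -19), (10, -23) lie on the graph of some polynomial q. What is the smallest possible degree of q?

Forward differences of the values at u = 2, 4, 6, 8, 10:
  q  : -7  -11  -15  -19  -23
  Δ  : -4  -4  -4  -4
  Δ^2: 0  0  0
  Δ^3: 0  0
  Δ^4: 0
The first differences are constant (-4) and nonzero, while all higher differences vanish, so the minimal degree is 1.

1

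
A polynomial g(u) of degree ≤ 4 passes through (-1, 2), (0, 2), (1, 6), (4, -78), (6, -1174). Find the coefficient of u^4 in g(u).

-2

Write g(u) = au^4 + bu^3 + cu^2 + du + e. Substituting each data point gives a linear system:
  a - b + c - d + e = 2
  e = 2
  a + b + c + d + e = 6
  256a + 64b + 16c + 4d + e = -78
  1296a + 216b + 36c + 6d + e = -1174
Solving the system yields a = -2, b = 6, c = 4, d = -4, e = 2.
So g(u) = -2u^4 + 6u^3 + 4u^2 - 4u + 2.
The leading coefficient is -2.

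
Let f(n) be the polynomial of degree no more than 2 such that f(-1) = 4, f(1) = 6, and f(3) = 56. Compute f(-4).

91

Write f(n) = an^2 + bn + c. Substituting each data point gives a linear system:
  a - b + c = 4
  a + b + c = 6
  9a + 3b + c = 56
Solving the system yields a = 6, b = 1, c = -1.
So f(n) = 6n^2 + n - 1.
Then f(-4) = 91.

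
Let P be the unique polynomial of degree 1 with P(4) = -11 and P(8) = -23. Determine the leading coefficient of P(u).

Write P(u) = au + b. Substituting each data point gives a linear system:
  4a + b = -11
  8a + b = -23
Solving the system yields a = -3, b = 1.
So P(u) = -3u + 1.
The leading coefficient is -3.

-3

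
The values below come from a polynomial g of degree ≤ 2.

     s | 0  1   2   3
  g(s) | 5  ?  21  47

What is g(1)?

On equispaced nodes a degree-2 polynomial has vanishing third forward difference, so
  - g(0) + 3·g(1) - 3·g(2) + g(3) = 0.
Substituting the known values and solving for g(1):
  3·g(1) = 21
  g(1) = 7.

7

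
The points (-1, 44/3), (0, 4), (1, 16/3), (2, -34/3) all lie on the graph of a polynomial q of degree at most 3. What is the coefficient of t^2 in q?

6

Write q(t) = at^3 + bt^2 + ct + d. Substituting each data point gives a linear system:
  -a + b - c + d = 44/3
  d = 4
  a + b + c + d = 16/3
  8a + 4b + 2c + d = -34/3
Solving the system yields a = -5, b = 6, c = 1/3, d = 4.
So q(t) = -5t^3 + 6t^2 + (1/3)t + 4.
The coefficient of t^2 is 6.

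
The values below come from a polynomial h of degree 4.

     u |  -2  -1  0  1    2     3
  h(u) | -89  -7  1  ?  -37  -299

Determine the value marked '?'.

7

The 5 known points determine the degree-4 polynomial uniquely.
Write h(u) = au^4 + bu^3 + cu^2 + du + e. Substituting each data point gives a linear system:
  16a - 8b + 4c - 2d + e = -89
  a - b + c - d + e = -7
  e = 1
  16a + 8b + 4c + 2d + e = -37
  81a + 27b + 9c + 3d + e = -299
Solving the system yields a = -5, b = 2, c = 4, d = 5, e = 1.
So h(u) = -5u^4 + 2u^3 + 4u^2 + 5u + 1.
Then h(1) = 7.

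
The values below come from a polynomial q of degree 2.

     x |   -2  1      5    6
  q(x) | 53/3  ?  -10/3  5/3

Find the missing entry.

The 3 known points determine the degree-2 polynomial uniquely.
Write q(x) = ax^2 + bx + c. Substituting each data point gives a linear system:
  4a - 2b + c = 53/3
  25a + 5b + c = -10/3
  36a + 6b + c = 5/3
Solving the system yields a = 1, b = -6, c = 5/3.
So q(x) = x^2 - 6x + 5/3.
Then q(1) = -10/3.

-10/3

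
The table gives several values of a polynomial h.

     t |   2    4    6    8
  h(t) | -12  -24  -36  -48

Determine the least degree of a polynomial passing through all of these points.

Forward differences of the values at t = 2, 4, 6, 8:
  h  : -12  -24  -36  -48
  Δ  : -12  -12  -12
  Δ^2: 0  0
  Δ^3: 0
The first differences are constant (-12) and nonzero, while all higher differences vanish, so the minimal degree is 1.

1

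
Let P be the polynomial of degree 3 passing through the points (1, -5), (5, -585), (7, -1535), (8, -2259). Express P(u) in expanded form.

Write P(u) = au^3 + bu^2 + cu + d. Substituting each data point gives a linear system:
  a + b + c + d = -5
  125a + 25b + 5c + d = -585
  343a + 49b + 7c + d = -1535
  512a + 64b + 8c + d = -2259
Solving the system yields a = -4, b = -3, c = -3, d = 5.
So P(u) = -4u³ - 3u² - 3u + 5.
Check: P(1) = -5. ✓

P(u) = -4u^3 - 3u^2 - 3u + 5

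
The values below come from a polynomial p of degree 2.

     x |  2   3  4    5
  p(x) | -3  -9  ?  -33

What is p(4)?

On equispaced nodes a degree-2 polynomial has vanishing third forward difference, so
  - p(2) + 3·p(3) - 3·p(4) + p(5) = 0.
Substituting the known values and solving for p(4):
  -3·p(4) = 57
  p(4) = -19.

-19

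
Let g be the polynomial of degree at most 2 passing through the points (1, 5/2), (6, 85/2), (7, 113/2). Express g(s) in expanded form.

Write g(s) = as^2 + bs + c. Substituting each data point gives a linear system:
  a + b + c = 5/2
  36a + 6b + c = 85/2
  49a + 7b + c = 113/2
Solving the system yields a = 1, b = 1, c = 1/2.
So g(s) = s² + s + 1/2.
Check: g(7) = 113/2. ✓

g(s) = s^2 + s + 1/2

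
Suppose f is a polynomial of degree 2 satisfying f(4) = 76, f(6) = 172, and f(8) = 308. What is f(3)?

Using the Lagrange interpolation formula with nodes 4, 6, 8:
  L_0(n) = (n - 6)(n - 8) / 8
  L_1(n) = (n - 4)(n - 8) / -4
  L_2(n) = (n - 4)(n - 6) / 8
Then f(n) = 76·L_0(n) + 172·L_1(n) + 308·L_2(n).
Expanding and collecting terms gives f(n) = 5n² - 2n + 4.
Evaluating at n = 3: f(3) = 43.

43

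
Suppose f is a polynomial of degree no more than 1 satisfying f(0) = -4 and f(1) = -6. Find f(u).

Write f(u) = au + b. Substituting each data point gives a linear system:
  b = -4
  a + b = -6
Solving the system yields a = -2, b = -4.
So f(u) = -2u - 4.
Check: f(1) = -6. ✓

f(u) = -2u - 4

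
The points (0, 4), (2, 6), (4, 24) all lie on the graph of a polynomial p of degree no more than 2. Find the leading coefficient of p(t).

Write p(t) = at^2 + bt + c. Substituting each data point gives a linear system:
  c = 4
  4a + 2b + c = 6
  16a + 4b + c = 24
Solving the system yields a = 2, b = -3, c = 4.
So p(t) = 2t² - 3t + 4.
The leading coefficient is 2.

2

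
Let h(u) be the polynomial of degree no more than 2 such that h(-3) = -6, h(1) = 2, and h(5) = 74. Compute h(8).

170

Using the Lagrange interpolation formula with nodes -3, 1, 5:
  L_0(u) = (u - 1)(u - 5) / 32
  L_1(u) = (u + 3)(u - 5) / -16
  L_2(u) = (u + 3)(u - 1) / 32
Then h(u) = -6·L_0(u) + 2·L_1(u) + 74·L_2(u).
Expanding and collecting terms gives h(u) = 2u^2 + 6u - 6.
Evaluating at u = 8: h(8) = 170.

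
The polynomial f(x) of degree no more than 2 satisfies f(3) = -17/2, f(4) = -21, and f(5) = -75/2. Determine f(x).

Write f(x) = ax^2 + bx + c. Substituting each data point gives a linear system:
  9a + 3b + c = -17/2
  16a + 4b + c = -21
  25a + 5b + c = -75/2
Solving the system yields a = -2, b = 3/2, c = 5.
So f(x) = -2x^2 + (3/2)x + 5.
Check: f(3) = -17/2. ✓

f(x) = -2x^2 + (3/2)x + 5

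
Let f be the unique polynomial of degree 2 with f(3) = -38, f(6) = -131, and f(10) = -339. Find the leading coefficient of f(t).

-3

Write f(t) = at^2 + bt + c. Substituting each data point gives a linear system:
  9a + 3b + c = -38
  36a + 6b + c = -131
  100a + 10b + c = -339
Solving the system yields a = -3, b = -4, c = 1.
So f(t) = -3t² - 4t + 1.
The leading coefficient is -3.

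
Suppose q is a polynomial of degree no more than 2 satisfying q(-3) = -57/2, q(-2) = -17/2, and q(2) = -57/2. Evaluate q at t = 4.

Using the Lagrange interpolation formula with nodes -3, -2, 2:
  L_0(t) = (t + 2)(t - 2) / 5
  L_1(t) = (t + 3)(t - 2) / -4
  L_2(t) = (t + 3)(t + 2) / 20
Then q(t) = -57/2·L_0(t) - 17/2·L_1(t) - 57/2·L_2(t).
Expanding and collecting terms gives q(t) = -5t^2 - 5t + 3/2.
Evaluating at t = 4: q(4) = -197/2.

-197/2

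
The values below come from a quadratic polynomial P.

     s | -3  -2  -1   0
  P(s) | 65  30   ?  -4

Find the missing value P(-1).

7

On equispaced nodes a degree-2 polynomial has vanishing third forward difference, so
  - P(-3) + 3·P(-2) - 3·P(-1) + P(0) = 0.
Substituting the known values and solving for P(-1):
  -3·P(-1) = -21
  P(-1) = 7.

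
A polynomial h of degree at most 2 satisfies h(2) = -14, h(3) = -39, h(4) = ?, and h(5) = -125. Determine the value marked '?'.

The 3 known points determine the degree-2 polynomial uniquely.
Write h(n) = an^2 + bn + c. Substituting each data point gives a linear system:
  4a + 2b + c = -14
  9a + 3b + c = -39
  25a + 5b + c = -125
Solving the system yields a = -6, b = 5, c = 0.
So h(n) = -6n^2 + 5n.
Then h(4) = -76.

-76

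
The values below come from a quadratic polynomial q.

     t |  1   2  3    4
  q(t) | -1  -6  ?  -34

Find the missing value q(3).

The 3 known points determine the degree-2 polynomial uniquely.
Write q(t) = at^2 + bt + c. Substituting each data point gives a linear system:
  a + b + c = -1
  4a + 2b + c = -6
  16a + 4b + c = -34
Solving the system yields a = -3, b = 4, c = -2.
So q(t) = -3t^2 + 4t - 2.
Then q(3) = -17.

-17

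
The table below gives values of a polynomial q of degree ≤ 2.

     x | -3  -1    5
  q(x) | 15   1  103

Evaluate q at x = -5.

Write q(x) = ax^2 + bx + c. Substituting each data point gives a linear system:
  9a - 3b + c = 15
  a - b + c = 1
  25a + 5b + c = 103
Solving the system yields a = 3, b = 5, c = 3.
So q(x) = 3x^2 + 5x + 3.
Then q(-5) = 53.

53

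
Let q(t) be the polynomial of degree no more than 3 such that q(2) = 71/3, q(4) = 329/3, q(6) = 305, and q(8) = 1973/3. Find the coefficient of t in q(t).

Write q(t) = at^3 + bt^2 + ct + d. Substituting each data point gives a linear system:
  8a + 4b + 2c + d = 71/3
  64a + 16b + 4c + d = 329/3
  216a + 36b + 6c + d = 305
  512a + 64b + 8c + d = 1973/3
Solving the system yields a = 1, b = 5/3, c = 5, d = -1.
So q(t) = t^3 + (5/3)t^2 + 5t - 1.
The coefficient of t is 5.

5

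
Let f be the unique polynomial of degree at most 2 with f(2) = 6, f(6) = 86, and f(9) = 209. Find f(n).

Write f(n) = an^2 + bn + c. Substituting each data point gives a linear system:
  4a + 2b + c = 6
  36a + 6b + c = 86
  81a + 9b + c = 209
Solving the system yields a = 3, b = -4, c = 2.
So f(n) = 3n^2 - 4n + 2.
Check: f(6) = 86. ✓

f(n) = 3n^2 - 4n + 2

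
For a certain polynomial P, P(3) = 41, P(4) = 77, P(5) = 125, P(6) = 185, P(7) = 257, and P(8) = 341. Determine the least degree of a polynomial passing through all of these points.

Forward differences of the values at u = 3, 4, 5, 6, 7, 8:
  P  : 41  77  125  185  257  341
  Δ  : 36  48  60  72  84
  Δ^2: 12  12  12  12
  Δ^3: 0  0  0
  Δ^4: 0  0
  Δ^5: 0
The second differences are constant (12) and nonzero, while all higher differences vanish, so the minimal degree is 2.

2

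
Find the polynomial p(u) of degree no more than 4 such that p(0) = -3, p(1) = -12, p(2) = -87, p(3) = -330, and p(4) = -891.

Write p(u) = au^4 + bu^3 + cu^2 + du + e. Substituting each data point gives a linear system:
  e = -3
  a + b + c + d + e = -12
  16a + 8b + 4c + 2d + e = -87
  81a + 27b + 9c + 3d + e = -330
  256a + 64b + 16c + 4d + e = -891
Solving the system yields a = -2, b = -5, c = -4, d = 2, e = -3.
So p(u) = -2u⁴ - 5u³ - 4u² + 2u - 3.
Check: p(3) = -330. ✓

p(u) = -2u^4 - 5u^3 - 4u^2 + 2u - 3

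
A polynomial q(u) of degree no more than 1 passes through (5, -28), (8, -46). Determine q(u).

q(u) = -6u + 2

Using the Lagrange interpolation formula with nodes 5, 8:
  L_0(u) = (u - 8) / -3
  L_1(u) = (u - 5) / 3
Then q(u) = -28·L_0(u) - 46·L_1(u).
Expanding and collecting terms gives q(u) = -6u + 2.
Check: q(5) = -28. ✓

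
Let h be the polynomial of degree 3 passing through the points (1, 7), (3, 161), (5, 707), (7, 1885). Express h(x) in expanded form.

Using the Lagrange interpolation formula with nodes 1, 3, 5, 7:
  L_0(x) = (x - 3)(x - 5)(x - 7) / -48
  L_1(x) = (x - 1)(x - 5)(x - 7) / 16
  L_2(x) = (x - 1)(x - 3)(x - 7) / -16
  L_3(x) = (x - 1)(x - 3)(x - 5) / 48
Then h(x) = 7·L_0(x) + 161·L_1(x) + 707·L_2(x) + 1885·L_3(x).
Expanding and collecting terms gives h(x) = 5x^3 + 4x^2 - 4x + 2.
Check: h(7) = 1885. ✓

h(x) = 5x^3 + 4x^2 - 4x + 2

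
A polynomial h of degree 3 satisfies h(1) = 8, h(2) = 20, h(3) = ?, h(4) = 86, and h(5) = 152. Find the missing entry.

On equispaced nodes a degree-3 polynomial has vanishing fourth forward difference, so
  h(1) - 4·h(2) + 6·h(3) - 4·h(4) + h(5) = 0.
Substituting the known values and solving for h(3):
  6·h(3) = 264
  h(3) = 44.

44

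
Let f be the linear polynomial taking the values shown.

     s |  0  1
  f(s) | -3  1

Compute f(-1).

Using the Lagrange interpolation formula with nodes 0, 1:
  L_0(s) = (s - 1) / -1
  L_1(s) = s / 1
Then f(s) = -3·L_0(s) + 1·L_1(s).
Expanding and collecting terms gives f(s) = 4s - 3.
Evaluating at s = -1: f(-1) = -7.

-7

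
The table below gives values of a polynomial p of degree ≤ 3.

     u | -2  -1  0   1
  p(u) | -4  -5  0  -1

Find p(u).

Write p(u) = au^3 + bu^2 + cu + d. Substituting each data point gives a linear system:
  -8a + 4b - 2c + d = -4
  -a + b - c + d = -5
  d = 0
  a + b + c + d = -1
Solving the system yields a = -2, b = -3, c = 4, d = 0.
So p(u) = -2u³ - 3u² + 4u.
Check: p(-2) = -4. ✓

p(u) = -2u^3 - 3u^2 + 4u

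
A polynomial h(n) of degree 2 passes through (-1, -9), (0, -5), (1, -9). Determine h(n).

h(n) = -4n^2 - 5

Using the Lagrange interpolation formula with nodes -1, 0, 1:
  L_0(n) = n(n - 1) / 2
  L_1(n) = (n + 1)(n - 1) / -1
  L_2(n) = (n + 1)n / 2
Then h(n) = -9·L_0(n) - 5·L_1(n) - 9·L_2(n).
Expanding and collecting terms gives h(n) = -4n^2 - 5.
Check: h(-1) = -9. ✓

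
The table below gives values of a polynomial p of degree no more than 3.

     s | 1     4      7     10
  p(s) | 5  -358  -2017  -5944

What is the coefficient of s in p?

5

Write p(s) = as^3 + bs^2 + cs + d. Substituting each data point gives a linear system:
  a + b + c + d = 5
  64a + 16b + 4c + d = -358
  343a + 49b + 7c + d = -2017
  1000a + 100b + 10c + d = -5944
Solving the system yields a = -6, b = 0, c = 5, d = 6.
So p(s) = -6s³ + 5s + 6.
The coefficient of s is 5.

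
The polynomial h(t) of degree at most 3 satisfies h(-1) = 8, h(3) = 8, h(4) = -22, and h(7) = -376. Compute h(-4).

218

Write h(t) = at^3 + bt^2 + ct + d. Substituting each data point gives a linear system:
  -a + b - c + d = 8
  27a + 9b + 3c + d = 8
  64a + 16b + 4c + d = -22
  343a + 49b + 7c + d = -376
Solving the system yields a = -2, b = 6, c = 2, d = 2.
So h(t) = -2t³ + 6t² + 2t + 2.
Then h(-4) = 218.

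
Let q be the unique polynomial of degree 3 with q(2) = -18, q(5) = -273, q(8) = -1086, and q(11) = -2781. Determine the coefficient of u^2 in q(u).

Write q(u) = au^3 + bu^2 + cu + d. Substituting each data point gives a linear system:
  8a + 4b + 2c + d = -18
  125a + 25b + 5c + d = -273
  512a + 64b + 8c + d = -1086
  1331a + 121b + 11c + d = -2781
Solving the system yields a = -2, b = -1, c = 0, d = 2.
So q(u) = -2u^3 - u^2 + 2.
The coefficient of u^2 is -1.

-1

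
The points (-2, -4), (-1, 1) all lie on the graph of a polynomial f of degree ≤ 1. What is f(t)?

f(t) = 5t + 6

Using the Lagrange interpolation formula with nodes -2, -1:
  L_0(t) = (t + 1) / -1
  L_1(t) = (t + 2) / 1
Then f(t) = -4·L_0(t) + 1·L_1(t).
Expanding and collecting terms gives f(t) = 5t + 6.
Check: f(-1) = 1. ✓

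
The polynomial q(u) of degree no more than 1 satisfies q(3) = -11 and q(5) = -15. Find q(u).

Write q(u) = au + b. Substituting each data point gives a linear system:
  3a + b = -11
  5a + b = -15
Solving the system yields a = -2, b = -5.
So q(u) = -2u - 5.
Check: q(5) = -15. ✓

q(u) = -2u - 5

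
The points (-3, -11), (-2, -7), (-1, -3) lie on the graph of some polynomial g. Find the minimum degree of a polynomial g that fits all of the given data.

Forward differences of the values at s = -3, -2, -1:
  g  : -11  -7  -3
  Δ  : 4  4
  Δ^2: 0
The first differences are constant (4) and nonzero, while all higher differences vanish, so the minimal degree is 1.

1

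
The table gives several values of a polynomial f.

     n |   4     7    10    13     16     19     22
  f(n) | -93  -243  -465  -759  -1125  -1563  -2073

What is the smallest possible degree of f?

Forward differences of the values at n = 4, 7, 10, 13, 16, 19, 22:
  f  : -93  -243  -465  -759  -1125  -1563  -2073
  Δ  : -150  -222  -294  -366  -438  -510
  Δ^2: -72  -72  -72  -72  -72
  Δ^3: 0  0  0  0
  Δ^4: 0  0  0
  Δ^5: 0  0
  Δ^6: 0
The second differences are constant (-72) and nonzero, while all higher differences vanish, so the minimal degree is 2.

2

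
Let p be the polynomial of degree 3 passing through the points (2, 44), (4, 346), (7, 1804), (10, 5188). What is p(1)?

Write p(s) = as^3 + bs^2 + cs + d. Substituting each data point gives a linear system:
  8a + 4b + 2c + d = 44
  64a + 16b + 4c + d = 346
  343a + 49b + 7c + d = 1804
  1000a + 100b + 10c + d = 5188
Solving the system yields a = 5, b = 2, c = -1, d = -2.
So p(s) = 5s³ + 2s² - s - 2.
Then p(1) = 4.

4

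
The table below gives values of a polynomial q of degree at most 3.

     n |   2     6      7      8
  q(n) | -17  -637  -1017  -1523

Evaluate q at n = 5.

-365

Using the Lagrange interpolation formula with nodes 2, 6, 7, 8:
  L_0(n) = (n - 6)(n - 7)(n - 8) / -120
  L_1(n) = (n - 2)(n - 7)(n - 8) / 8
  L_2(n) = (n - 2)(n - 6)(n - 8) / -5
  L_3(n) = (n - 2)(n - 6)(n - 7) / 12
Then q(n) = -17·L_0(n) - 637·L_1(n) - 1017·L_2(n) - 1523·L_3(n).
Expanding and collecting terms gives q(n) = -3n³ + n + 5.
Evaluating at n = 5: q(5) = -365.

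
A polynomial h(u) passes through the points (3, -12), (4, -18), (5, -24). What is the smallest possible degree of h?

1

Forward differences of the values at u = 3, 4, 5:
  h  : -12  -18  -24
  Δ  : -6  -6
  Δ^2: 0
The first differences are constant (-6) and nonzero, while all higher differences vanish, so the minimal degree is 1.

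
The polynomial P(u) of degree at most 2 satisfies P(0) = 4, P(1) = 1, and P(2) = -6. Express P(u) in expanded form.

Write P(u) = au^2 + bu + c. Substituting each data point gives a linear system:
  c = 4
  a + b + c = 1
  4a + 2b + c = -6
Solving the system yields a = -2, b = -1, c = 4.
So P(u) = -2u² - u + 4.
Check: P(1) = 1. ✓

P(u) = -2u^2 - u + 4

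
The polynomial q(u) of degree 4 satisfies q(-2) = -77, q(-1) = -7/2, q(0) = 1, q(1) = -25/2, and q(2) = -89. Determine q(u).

Write q(u) = au^4 + bu^3 + cu^2 + du + e. Substituting each data point gives a linear system:
  16a - 8b + 4c - 2d + e = -77
  a - b + c - d + e = -7/2
  e = 1
  a + b + c + d + e = -25/2
  16a + 8b + 4c + 2d + e = -89
Solving the system yields a = -4, b = 1/2, c = -5, d = -5, e = 1.
So q(u) = -4u⁴ + (1/2)u³ - 5u² - 5u + 1.
Check: q(1) = -25/2. ✓

q(u) = -4u^4 + (1/2)u^3 - 5u^2 - 5u + 1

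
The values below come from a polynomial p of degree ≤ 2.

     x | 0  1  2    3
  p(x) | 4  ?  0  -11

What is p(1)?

The 3 known points determine the degree-2 polynomial uniquely.
Write p(x) = ax^2 + bx + c. Substituting each data point gives a linear system:
  c = 4
  4a + 2b + c = 0
  9a + 3b + c = -11
Solving the system yields a = -3, b = 4, c = 4.
So p(x) = -3x^2 + 4x + 4.
Then p(1) = 5.

5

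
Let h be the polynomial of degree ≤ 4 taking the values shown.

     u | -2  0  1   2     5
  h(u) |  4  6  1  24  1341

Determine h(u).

h(u) = 2u^4 + 2u^3 - 6u^2 - 3u + 6

Write h(u) = au^4 + bu^3 + cu^2 + du + e. Substituting each data point gives a linear system:
  16a - 8b + 4c - 2d + e = 4
  e = 6
  a + b + c + d + e = 1
  16a + 8b + 4c + 2d + e = 24
  625a + 125b + 25c + 5d + e = 1341
Solving the system yields a = 2, b = 2, c = -6, d = -3, e = 6.
So h(u) = 2u⁴ + 2u³ - 6u² - 3u + 6.
Check: h(2) = 24. ✓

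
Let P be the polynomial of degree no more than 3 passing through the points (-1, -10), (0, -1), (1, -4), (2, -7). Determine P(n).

P(n) = 2n^3 - 6n^2 + n - 1

Using the Lagrange interpolation formula with nodes -1, 0, 1, 2:
  L_0(n) = n(n - 1)(n - 2) / -6
  L_1(n) = (n + 1)(n - 1)(n - 2) / 2
  L_2(n) = (n + 1)n(n - 2) / -2
  L_3(n) = (n + 1)n(n - 1) / 6
Then P(n) = -10·L_0(n) - 1·L_1(n) - 4·L_2(n) - 7·L_3(n).
Expanding and collecting terms gives P(n) = 2n^3 - 6n^2 + n - 1.
Check: P(2) = -7. ✓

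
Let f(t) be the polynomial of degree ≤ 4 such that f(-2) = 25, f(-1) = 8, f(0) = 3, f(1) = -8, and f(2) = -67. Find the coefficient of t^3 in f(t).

Write f(t) = at^4 + bt^3 + ct^2 + dt + e. Substituting each data point gives a linear system:
  16a - 8b + 4c - 2d + e = 25
  a - b + c - d + e = 8
  e = 3
  a + b + c + d + e = -8
  16a + 8b + 4c + 2d + e = -67
Solving the system yields a = -1, b = -5, c = -2, d = -3, e = 3.
So f(t) = -t⁴ - 5t³ - 2t² - 3t + 3.
The coefficient of t^3 is -5.

-5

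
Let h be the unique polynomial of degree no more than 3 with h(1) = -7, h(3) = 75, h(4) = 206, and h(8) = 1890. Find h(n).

h(n) = 4n^3 - 2n^2 - 3n - 6

Write h(n) = an^3 + bn^2 + cn + d. Substituting each data point gives a linear system:
  a + b + c + d = -7
  27a + 9b + 3c + d = 75
  64a + 16b + 4c + d = 206
  512a + 64b + 8c + d = 1890
Solving the system yields a = 4, b = -2, c = -3, d = -6.
So h(n) = 4n³ - 2n² - 3n - 6.
Check: h(3) = 75. ✓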